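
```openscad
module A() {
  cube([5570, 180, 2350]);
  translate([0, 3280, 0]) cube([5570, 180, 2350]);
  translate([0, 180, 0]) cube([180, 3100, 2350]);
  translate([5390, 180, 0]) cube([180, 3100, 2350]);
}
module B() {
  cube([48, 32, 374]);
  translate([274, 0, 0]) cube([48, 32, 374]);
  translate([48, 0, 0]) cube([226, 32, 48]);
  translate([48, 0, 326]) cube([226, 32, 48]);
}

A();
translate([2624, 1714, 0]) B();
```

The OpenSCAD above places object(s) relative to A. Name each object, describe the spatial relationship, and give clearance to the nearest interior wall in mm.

Clearances: x = 2444, y = 1534; minimum 1534 mm.

A is a house frame. B is a picture frame. The picture frame sits inside the house frame, centred. The clearance to the nearest interior wall is 1534 mm.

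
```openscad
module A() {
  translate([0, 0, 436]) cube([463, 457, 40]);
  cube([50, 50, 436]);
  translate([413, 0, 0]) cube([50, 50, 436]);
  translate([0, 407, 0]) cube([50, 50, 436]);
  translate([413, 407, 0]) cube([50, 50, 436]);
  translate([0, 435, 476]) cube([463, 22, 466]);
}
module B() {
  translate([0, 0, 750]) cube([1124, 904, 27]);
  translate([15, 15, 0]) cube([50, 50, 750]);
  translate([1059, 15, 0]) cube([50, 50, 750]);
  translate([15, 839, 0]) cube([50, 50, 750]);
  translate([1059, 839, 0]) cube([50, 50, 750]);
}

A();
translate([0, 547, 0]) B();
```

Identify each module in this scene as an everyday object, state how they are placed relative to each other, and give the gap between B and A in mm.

A is a chair. B is a table. The table is on the floor beside the chair on its +y side. The gap between the table and the chair is 90 mm.

The table's nearest face is 90 mm from the chair's +y face.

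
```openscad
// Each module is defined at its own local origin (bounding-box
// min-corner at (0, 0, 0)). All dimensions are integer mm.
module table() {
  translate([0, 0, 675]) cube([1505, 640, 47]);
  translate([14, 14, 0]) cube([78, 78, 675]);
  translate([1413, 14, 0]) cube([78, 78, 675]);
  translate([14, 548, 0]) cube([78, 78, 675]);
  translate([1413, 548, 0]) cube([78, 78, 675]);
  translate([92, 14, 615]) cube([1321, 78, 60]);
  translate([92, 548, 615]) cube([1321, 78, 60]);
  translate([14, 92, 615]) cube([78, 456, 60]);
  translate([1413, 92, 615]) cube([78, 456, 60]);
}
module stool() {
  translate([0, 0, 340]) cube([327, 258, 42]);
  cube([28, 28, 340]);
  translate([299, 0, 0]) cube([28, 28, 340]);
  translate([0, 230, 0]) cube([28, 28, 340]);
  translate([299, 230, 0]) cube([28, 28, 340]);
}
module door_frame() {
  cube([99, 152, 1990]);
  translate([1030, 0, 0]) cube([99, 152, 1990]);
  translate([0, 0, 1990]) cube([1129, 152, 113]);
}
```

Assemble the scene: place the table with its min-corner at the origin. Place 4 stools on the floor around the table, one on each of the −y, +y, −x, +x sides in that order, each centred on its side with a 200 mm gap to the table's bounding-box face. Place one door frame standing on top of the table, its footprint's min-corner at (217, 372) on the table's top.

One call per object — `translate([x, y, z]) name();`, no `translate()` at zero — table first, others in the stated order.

table();
translate([589, -458, 0]) stool();
translate([589, 840, 0]) stool();
translate([-527, 191, 0]) stool();
translate([1705, 191, 0]) stool();
translate([217, 372, 722]) door_frame();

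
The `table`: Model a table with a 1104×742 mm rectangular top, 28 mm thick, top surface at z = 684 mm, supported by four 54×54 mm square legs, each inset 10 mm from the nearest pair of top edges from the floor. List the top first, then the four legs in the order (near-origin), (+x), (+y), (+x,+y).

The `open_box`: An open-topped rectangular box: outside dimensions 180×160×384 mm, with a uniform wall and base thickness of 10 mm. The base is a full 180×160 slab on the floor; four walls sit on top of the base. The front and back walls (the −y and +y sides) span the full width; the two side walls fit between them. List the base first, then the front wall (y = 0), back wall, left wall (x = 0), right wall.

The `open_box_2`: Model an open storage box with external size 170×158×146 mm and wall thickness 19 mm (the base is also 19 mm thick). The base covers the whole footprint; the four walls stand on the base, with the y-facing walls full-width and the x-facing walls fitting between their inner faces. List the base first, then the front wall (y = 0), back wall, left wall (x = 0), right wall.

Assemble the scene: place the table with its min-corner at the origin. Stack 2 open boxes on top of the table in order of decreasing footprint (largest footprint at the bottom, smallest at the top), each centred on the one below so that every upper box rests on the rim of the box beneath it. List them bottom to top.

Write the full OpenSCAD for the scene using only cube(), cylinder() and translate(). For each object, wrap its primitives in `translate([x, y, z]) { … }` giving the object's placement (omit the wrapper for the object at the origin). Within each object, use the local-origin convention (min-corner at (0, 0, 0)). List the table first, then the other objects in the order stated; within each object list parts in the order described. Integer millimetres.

translate([0, 0, 656]) cube([1104, 742, 28]);
translate([10, 10, 0]) cube([54, 54, 656]);
translate([1040, 10, 0]) cube([54, 54, 656]);
translate([10, 678, 0]) cube([54, 54, 656]);
translate([1040, 678, 0]) cube([54, 54, 656]);
translate([462, 291, 684]) {
  cube([180, 160, 10]);
  translate([0, 0, 10]) cube([180, 10, 374]);
  translate([0, 150, 10]) cube([180, 10, 374]);
  translate([0, 10, 10]) cube([10, 140, 374]);
  translate([170, 10, 10]) cube([10, 140, 374]);
}
translate([467, 292, 1068]) {
  cube([170, 158, 19]);
  translate([0, 0, 19]) cube([170, 19, 127]);
  translate([0, 139, 19]) cube([170, 19, 127]);
  translate([0, 19, 19]) cube([19, 120, 127]);
  translate([151, 19, 19]) cube([19, 120, 127]);
}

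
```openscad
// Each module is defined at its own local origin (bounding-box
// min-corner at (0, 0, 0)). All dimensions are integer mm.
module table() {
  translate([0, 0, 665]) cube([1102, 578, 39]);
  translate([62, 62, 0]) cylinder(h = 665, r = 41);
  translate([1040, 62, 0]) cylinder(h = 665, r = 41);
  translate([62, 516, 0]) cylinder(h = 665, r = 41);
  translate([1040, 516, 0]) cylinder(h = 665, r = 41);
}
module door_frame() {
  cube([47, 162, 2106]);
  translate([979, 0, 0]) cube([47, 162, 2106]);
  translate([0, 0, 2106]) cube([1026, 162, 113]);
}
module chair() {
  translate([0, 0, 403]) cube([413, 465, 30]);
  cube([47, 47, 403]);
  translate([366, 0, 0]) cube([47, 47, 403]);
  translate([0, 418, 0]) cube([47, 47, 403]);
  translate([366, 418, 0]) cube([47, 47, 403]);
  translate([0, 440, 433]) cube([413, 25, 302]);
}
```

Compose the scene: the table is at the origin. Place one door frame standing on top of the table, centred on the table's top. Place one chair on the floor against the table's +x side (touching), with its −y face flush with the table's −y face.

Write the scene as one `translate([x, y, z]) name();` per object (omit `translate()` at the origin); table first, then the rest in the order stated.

table();
translate([38, 208, 704]) door_frame();
translate([1102, 0, 0]) chair();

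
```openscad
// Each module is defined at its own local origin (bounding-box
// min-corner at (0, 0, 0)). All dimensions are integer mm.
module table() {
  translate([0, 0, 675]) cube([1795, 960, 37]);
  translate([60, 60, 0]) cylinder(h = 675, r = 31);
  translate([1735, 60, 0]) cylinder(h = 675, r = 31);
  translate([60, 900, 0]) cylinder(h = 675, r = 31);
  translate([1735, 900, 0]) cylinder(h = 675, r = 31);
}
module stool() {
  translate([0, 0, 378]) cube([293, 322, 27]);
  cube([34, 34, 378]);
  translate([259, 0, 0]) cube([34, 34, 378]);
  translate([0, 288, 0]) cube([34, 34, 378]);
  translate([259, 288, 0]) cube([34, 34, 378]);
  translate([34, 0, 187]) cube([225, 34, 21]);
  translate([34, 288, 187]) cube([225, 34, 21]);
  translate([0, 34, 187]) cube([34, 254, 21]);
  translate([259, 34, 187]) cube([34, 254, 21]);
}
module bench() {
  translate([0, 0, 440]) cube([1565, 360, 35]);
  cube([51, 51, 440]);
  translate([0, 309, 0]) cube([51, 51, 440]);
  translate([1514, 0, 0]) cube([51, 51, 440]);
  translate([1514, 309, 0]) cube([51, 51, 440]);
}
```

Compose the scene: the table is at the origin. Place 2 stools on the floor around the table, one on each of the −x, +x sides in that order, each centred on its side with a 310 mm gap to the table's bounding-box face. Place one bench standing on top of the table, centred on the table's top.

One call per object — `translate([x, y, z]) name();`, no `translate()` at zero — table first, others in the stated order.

table();
translate([-603, 319, 0]) stool();
translate([2105, 319, 0]) stool();
translate([115, 300, 712]) bench();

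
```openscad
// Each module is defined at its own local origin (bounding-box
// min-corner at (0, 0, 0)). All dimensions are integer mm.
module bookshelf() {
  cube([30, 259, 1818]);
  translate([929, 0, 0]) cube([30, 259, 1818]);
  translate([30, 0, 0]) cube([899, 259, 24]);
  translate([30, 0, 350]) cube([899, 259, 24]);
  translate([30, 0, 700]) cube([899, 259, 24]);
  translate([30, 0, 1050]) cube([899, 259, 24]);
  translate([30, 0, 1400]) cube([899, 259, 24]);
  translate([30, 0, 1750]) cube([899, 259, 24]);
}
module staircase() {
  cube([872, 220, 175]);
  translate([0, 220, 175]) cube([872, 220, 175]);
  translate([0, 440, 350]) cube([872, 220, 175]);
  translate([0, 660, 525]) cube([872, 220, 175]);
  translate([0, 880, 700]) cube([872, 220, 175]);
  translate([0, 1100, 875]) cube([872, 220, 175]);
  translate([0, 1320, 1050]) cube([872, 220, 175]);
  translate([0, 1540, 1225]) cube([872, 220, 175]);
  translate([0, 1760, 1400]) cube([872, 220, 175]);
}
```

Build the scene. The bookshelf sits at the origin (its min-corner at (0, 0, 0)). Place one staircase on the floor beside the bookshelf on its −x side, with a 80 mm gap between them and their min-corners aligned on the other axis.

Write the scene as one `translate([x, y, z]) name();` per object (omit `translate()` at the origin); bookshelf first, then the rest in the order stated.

bookshelf();
translate([-952, 0, 0]) staircase();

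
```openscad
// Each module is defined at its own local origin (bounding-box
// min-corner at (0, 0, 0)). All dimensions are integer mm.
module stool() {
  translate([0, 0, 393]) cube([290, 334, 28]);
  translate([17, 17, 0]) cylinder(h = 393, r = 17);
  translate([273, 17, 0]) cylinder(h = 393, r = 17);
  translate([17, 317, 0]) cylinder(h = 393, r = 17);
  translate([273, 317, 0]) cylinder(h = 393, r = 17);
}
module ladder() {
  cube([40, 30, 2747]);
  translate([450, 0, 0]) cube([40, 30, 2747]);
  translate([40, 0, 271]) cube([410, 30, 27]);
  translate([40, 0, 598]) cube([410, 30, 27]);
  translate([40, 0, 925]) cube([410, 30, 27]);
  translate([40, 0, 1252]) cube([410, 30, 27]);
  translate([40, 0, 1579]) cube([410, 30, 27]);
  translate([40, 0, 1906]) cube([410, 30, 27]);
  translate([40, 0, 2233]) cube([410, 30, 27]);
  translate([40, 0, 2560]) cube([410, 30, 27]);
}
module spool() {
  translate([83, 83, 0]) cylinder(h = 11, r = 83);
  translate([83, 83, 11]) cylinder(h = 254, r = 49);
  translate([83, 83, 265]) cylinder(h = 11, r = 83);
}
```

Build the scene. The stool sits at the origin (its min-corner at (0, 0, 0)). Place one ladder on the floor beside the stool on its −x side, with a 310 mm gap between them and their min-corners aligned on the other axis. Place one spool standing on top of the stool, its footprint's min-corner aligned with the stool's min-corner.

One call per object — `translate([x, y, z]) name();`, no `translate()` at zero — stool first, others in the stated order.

stool();
translate([-800, 0, 0]) ladder();
translate([0, 0, 421]) spool();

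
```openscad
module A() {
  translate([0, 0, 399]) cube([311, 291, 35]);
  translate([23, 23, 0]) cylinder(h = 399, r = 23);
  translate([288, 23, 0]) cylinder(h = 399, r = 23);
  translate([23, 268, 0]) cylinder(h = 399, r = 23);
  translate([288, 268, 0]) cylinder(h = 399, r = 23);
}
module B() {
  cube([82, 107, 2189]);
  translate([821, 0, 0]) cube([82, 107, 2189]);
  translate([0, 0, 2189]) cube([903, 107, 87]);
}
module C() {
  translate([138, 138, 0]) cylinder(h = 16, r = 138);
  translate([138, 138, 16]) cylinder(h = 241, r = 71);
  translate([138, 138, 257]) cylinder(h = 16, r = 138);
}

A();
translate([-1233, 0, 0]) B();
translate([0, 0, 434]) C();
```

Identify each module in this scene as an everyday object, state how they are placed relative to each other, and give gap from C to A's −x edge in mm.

A is a stool. B is a door frame. C is a spool. The door frame is on the floor beside the stool on its −x side. The spool is on top of the stool. The gap from the spool to the stool's −x edge is 0 mm.

The spool's min-x is at 0; the stool's min-x is 0; gap = 0 mm.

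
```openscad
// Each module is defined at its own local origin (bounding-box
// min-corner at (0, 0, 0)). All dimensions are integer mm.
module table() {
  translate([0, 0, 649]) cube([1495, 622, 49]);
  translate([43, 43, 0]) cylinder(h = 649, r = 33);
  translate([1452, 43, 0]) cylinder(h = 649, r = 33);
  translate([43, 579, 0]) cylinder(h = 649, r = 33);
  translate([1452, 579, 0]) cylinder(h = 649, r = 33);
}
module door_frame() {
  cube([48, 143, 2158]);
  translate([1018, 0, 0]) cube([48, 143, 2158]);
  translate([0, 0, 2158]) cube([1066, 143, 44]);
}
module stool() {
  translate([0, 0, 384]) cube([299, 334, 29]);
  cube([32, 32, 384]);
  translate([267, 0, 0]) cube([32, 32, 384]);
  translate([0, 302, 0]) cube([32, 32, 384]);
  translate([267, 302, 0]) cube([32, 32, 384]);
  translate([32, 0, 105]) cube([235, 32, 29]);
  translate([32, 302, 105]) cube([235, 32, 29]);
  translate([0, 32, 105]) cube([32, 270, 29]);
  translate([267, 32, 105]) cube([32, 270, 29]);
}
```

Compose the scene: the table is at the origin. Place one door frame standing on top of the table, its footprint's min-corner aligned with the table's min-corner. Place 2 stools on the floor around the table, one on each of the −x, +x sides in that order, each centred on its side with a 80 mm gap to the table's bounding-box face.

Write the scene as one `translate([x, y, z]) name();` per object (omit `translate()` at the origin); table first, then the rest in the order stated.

table();
translate([0, 0, 698]) door_frame();
translate([-379, 144, 0]) stool();
translate([1575, 144, 0]) stool();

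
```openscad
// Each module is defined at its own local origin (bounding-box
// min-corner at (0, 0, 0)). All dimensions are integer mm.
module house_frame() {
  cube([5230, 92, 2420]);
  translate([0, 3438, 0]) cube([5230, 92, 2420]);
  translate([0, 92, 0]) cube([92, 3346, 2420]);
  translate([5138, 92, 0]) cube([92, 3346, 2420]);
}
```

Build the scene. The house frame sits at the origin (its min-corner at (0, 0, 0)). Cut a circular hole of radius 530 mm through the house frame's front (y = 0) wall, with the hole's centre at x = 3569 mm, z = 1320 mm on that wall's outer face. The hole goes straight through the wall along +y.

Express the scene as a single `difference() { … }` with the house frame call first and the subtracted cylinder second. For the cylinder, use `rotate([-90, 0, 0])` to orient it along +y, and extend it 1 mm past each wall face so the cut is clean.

difference() {
  house_frame();
  translate([3569, -1, 1320]) rotate([-90, 0, 0]) cylinder(h = 94, r = 530);
}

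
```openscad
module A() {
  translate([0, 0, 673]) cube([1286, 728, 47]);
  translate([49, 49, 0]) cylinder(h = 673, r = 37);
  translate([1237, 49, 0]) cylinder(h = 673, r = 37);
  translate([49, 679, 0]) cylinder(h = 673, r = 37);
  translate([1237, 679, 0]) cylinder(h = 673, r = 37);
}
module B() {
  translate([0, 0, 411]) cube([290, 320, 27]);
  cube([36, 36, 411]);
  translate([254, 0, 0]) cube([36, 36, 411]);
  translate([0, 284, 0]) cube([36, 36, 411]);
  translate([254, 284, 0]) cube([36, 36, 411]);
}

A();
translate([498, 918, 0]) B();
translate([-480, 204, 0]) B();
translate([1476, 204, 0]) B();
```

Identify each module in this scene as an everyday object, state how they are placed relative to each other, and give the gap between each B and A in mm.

A is a table. B is a stool. Three stools sit around the table at the +y, −x, +x sides. The gap between each stool and the table is 190 mm.

Each stool's nearest face is 190 mm from the table's bounding box.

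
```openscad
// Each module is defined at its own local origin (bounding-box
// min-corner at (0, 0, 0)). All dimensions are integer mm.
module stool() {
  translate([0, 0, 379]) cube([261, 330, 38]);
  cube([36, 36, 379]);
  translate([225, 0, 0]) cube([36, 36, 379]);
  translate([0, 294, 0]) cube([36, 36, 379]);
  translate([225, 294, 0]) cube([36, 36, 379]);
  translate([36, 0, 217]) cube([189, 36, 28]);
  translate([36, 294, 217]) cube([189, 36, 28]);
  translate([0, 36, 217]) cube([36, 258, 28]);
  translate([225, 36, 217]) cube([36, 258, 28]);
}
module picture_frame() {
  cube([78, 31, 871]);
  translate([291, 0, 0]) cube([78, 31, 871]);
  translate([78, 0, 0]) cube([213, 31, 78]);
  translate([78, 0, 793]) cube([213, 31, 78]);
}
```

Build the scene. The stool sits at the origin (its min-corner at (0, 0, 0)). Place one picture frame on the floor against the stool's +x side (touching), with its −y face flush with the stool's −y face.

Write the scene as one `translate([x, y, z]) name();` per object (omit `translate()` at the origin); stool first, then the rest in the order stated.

stool();
translate([261, 0, 0]) picture_frame();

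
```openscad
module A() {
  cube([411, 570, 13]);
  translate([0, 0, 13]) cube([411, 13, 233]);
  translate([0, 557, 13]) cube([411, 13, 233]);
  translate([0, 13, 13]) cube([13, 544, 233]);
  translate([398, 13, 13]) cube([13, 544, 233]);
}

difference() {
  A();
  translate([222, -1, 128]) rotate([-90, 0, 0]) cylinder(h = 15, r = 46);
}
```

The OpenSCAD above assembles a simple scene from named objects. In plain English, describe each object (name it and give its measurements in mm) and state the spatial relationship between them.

A is an open-topped rectangular box: outside dimensions 411×570×246 mm, with a uniform wall and base thickness of 13 mm. The base is a full 411×570 slab on the floor; four walls sit on top of the base. The front and back walls (the −y and +y sides) span the full width; the two side walls fit between them.

The open box has a circular hole of radius 46 mm through its front wall, centred at (x = 222, z = 128).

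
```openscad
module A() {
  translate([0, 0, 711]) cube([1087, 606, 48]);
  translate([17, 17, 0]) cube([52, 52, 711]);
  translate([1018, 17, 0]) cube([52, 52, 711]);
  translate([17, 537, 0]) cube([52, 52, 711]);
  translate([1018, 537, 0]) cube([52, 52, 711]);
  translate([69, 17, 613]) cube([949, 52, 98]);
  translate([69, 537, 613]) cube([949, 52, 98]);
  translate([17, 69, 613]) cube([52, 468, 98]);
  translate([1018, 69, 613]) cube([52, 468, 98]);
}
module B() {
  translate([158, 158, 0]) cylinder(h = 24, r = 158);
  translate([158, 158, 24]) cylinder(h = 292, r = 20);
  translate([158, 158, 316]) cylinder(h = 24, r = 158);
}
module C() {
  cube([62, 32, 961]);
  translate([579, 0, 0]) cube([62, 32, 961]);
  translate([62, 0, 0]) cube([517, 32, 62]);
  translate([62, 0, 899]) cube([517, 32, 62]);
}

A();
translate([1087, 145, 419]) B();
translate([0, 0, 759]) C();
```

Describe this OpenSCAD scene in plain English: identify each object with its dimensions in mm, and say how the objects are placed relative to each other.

A is a table: top 1087 mm (x) × 606 mm (y), 48 mm thick, upper face at z = 759 mm, on four 52×52 mm square legs, each inset 17 mm from the nearest pair of top edges, running from z = 0 to the bottom of the top. Four apron rails, 52 mm thick and 98 mm tall, run between adjacent legs with their top edges flush with the underside of the top and their outer faces flush with the legs' outer faces.

B is a spool: two coaxial disc flanges of radius 158 mm and thickness 24 mm, joined by a core cylinder of radius 20 mm and height 292 mm. The lower flange rests on z = 0 and the three cylinders share a vertical axis.

C is a rectangular picture frame lying in the x–z plane (depth along y). The opening is 517 mm wide (x) by 837 mm tall (z), surrounded by a border 62 mm wide on all four sides. The frame is 32 mm deep and is made of two full-height vertical stiles with two horizontal rails fitted between them.

The spool is beside the table with their tops flush at z = 759. The picture frame is on top of the table.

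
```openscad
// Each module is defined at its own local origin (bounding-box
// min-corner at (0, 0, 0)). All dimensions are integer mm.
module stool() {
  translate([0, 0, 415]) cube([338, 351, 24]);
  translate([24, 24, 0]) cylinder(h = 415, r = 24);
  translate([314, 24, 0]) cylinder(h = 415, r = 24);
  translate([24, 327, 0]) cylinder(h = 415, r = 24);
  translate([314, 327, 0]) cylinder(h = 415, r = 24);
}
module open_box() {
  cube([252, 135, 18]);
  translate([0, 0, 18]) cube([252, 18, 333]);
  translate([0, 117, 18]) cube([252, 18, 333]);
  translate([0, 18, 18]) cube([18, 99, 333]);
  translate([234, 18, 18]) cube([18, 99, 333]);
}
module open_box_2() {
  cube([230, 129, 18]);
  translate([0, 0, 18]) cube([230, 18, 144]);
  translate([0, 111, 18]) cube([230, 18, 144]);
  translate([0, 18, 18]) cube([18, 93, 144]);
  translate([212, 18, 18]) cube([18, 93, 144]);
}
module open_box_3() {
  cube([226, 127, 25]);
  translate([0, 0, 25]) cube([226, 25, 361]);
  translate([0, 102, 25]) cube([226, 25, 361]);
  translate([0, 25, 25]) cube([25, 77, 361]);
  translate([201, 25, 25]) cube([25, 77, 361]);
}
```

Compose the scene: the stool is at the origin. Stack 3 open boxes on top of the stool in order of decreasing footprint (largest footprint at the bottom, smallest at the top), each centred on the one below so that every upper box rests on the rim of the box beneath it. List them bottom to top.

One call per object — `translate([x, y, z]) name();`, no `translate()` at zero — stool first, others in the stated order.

stool();
translate([43, 108, 439]) open_box();
translate([54, 111, 790]) open_box_2();
translate([56, 112, 952]) open_box_3();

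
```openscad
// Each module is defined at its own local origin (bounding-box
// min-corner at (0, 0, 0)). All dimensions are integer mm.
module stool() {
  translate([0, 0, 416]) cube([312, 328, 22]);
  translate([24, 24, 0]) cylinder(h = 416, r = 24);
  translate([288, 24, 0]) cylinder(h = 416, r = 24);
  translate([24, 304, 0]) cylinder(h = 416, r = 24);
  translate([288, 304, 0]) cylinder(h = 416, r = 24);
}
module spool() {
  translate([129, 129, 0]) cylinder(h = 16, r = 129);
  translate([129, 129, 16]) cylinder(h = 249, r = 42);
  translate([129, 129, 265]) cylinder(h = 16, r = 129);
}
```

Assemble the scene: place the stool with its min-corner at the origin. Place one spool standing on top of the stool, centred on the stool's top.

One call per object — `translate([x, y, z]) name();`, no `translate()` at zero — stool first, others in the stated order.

stool();
translate([27, 35, 438]) spool();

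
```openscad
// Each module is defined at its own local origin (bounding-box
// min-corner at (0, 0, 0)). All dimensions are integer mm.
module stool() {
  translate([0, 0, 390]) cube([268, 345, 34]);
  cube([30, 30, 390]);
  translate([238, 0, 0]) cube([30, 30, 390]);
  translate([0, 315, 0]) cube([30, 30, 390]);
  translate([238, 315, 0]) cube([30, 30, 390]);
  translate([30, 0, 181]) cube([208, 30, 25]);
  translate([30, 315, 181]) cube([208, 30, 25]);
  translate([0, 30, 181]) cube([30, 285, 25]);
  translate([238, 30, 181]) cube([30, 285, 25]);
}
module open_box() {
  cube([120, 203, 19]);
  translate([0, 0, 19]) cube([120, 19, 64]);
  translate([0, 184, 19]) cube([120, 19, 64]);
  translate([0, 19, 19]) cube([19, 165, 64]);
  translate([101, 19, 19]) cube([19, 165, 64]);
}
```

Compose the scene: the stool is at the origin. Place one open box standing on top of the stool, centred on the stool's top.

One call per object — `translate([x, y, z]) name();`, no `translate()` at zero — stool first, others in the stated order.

stool();
translate([74, 71, 424]) open_box();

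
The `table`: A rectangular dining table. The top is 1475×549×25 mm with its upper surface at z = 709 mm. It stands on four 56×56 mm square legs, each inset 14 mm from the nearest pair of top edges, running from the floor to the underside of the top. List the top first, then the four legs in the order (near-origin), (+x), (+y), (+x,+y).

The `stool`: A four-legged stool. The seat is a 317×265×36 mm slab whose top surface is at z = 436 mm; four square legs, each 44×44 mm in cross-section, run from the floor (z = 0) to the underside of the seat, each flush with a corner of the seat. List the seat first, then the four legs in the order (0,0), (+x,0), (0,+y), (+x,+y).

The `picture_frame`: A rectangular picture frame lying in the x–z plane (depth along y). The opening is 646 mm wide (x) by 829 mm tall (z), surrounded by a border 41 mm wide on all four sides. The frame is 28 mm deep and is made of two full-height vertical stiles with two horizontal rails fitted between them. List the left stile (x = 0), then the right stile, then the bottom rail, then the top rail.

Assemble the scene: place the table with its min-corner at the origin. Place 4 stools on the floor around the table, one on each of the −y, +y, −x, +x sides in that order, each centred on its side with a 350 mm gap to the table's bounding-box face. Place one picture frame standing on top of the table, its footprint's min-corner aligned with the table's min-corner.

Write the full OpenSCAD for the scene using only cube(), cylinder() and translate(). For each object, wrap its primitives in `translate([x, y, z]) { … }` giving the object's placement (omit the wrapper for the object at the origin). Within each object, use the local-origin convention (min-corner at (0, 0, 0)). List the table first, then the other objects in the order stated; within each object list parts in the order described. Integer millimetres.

translate([0, 0, 684]) cube([1475, 549, 25]);
translate([14, 14, 0]) cube([56, 56, 684]);
translate([1405, 14, 0]) cube([56, 56, 684]);
translate([14, 479, 0]) cube([56, 56, 684]);
translate([1405, 479, 0]) cube([56, 56, 684]);
translate([579, -615, 0]) {
  translate([0, 0, 400]) cube([317, 265, 36]);
  cube([44, 44, 400]);
  translate([273, 0, 0]) cube([44, 44, 400]);
  translate([0, 221, 0]) cube([44, 44, 400]);
  translate([273, 221, 0]) cube([44, 44, 400]);
}
translate([579, 899, 0]) {
  translate([0, 0, 400]) cube([317, 265, 36]);
  cube([44, 44, 400]);
  translate([273, 0, 0]) cube([44, 44, 400]);
  translate([0, 221, 0]) cube([44, 44, 400]);
  translate([273, 221, 0]) cube([44, 44, 400]);
}
translate([-667, 142, 0]) {
  translate([0, 0, 400]) cube([317, 265, 36]);
  cube([44, 44, 400]);
  translate([273, 0, 0]) cube([44, 44, 400]);
  translate([0, 221, 0]) cube([44, 44, 400]);
  translate([273, 221, 0]) cube([44, 44, 400]);
}
translate([1825, 142, 0]) {
  translate([0, 0, 400]) cube([317, 265, 36]);
  cube([44, 44, 400]);
  translate([273, 0, 0]) cube([44, 44, 400]);
  translate([0, 221, 0]) cube([44, 44, 400]);
  translate([273, 221, 0]) cube([44, 44, 400]);
}
translate([0, 0, 709]) {
  cube([41, 28, 911]);
  translate([687, 0, 0]) cube([41, 28, 911]);
  translate([41, 0, 0]) cube([646, 28, 41]);
  translate([41, 0, 870]) cube([646, 28, 41]);
}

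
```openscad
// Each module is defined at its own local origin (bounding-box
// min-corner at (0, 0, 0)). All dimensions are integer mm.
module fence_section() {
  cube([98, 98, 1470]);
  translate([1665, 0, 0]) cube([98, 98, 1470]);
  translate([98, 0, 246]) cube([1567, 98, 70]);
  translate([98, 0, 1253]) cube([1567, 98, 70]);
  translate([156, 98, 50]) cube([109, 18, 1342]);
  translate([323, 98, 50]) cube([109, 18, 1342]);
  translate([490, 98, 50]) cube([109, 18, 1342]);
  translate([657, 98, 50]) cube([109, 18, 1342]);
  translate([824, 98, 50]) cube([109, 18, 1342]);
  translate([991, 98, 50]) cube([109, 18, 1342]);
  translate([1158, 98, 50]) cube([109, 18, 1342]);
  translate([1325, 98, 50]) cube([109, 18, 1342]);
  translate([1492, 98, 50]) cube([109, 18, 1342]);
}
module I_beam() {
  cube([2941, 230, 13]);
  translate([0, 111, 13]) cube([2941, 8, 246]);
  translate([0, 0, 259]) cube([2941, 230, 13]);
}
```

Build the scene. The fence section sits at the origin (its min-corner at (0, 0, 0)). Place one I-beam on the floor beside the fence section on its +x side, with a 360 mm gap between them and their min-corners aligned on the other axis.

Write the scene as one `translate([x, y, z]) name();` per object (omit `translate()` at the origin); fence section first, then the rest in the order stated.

fence_section();
translate([2123, 0, 0]) I_beam();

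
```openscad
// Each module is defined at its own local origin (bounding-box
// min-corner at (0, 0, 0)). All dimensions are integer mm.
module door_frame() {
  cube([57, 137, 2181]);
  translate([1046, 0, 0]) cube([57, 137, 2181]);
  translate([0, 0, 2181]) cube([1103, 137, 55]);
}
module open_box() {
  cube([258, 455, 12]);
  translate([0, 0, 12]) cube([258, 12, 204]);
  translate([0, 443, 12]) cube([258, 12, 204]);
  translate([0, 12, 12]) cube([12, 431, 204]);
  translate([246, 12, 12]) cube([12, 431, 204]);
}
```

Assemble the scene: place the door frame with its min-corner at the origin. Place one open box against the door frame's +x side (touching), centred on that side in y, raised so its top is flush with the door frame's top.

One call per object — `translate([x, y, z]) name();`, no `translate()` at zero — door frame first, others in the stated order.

door_frame();
translate([1103, -159, 2020]) open_box();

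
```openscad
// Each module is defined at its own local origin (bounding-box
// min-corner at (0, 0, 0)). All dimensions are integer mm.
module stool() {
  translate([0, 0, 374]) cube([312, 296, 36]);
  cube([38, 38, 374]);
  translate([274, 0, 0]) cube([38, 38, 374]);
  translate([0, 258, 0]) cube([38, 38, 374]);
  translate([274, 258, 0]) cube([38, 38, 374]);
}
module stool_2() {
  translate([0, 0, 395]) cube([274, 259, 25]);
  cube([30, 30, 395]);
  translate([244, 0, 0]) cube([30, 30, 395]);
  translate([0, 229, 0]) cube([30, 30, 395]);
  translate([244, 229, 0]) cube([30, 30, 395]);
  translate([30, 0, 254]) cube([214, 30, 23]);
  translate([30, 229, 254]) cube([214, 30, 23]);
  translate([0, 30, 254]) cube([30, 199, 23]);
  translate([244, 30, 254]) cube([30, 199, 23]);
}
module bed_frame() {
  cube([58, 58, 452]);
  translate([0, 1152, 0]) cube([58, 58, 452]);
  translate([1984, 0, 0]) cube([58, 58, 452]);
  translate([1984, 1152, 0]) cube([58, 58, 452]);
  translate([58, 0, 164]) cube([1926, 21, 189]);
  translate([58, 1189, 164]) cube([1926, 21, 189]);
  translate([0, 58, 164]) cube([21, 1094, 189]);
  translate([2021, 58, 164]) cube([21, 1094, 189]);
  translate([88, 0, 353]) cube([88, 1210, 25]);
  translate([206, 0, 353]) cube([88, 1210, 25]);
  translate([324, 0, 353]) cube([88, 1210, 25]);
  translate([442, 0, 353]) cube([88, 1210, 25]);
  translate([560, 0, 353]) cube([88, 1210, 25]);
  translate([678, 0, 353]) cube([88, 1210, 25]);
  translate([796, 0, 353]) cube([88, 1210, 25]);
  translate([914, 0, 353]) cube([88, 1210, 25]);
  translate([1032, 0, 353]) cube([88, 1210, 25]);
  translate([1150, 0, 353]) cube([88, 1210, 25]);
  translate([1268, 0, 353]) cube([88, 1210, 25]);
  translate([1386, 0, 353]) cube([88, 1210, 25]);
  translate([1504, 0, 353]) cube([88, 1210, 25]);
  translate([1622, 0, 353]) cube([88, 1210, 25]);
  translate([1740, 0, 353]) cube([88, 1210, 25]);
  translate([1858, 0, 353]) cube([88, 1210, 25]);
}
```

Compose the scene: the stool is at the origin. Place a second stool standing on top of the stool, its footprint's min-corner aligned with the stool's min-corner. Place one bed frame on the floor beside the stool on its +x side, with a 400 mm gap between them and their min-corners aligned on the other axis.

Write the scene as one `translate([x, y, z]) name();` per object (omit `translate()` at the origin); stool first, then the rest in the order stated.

stool();
translate([0, 0, 410]) stool_2();
translate([712, 0, 0]) bed_frame();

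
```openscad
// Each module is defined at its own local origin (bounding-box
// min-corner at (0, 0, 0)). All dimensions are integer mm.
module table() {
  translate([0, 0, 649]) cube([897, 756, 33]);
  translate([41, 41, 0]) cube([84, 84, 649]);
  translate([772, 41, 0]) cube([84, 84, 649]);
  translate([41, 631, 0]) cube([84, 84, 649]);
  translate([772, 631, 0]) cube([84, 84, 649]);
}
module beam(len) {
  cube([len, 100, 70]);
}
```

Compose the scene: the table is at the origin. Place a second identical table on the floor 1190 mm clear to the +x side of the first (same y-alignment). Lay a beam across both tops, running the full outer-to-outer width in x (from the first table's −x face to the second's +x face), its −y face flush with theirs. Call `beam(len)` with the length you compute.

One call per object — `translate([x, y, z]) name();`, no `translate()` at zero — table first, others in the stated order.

table();
translate([2087, 0, 0]) table();
translate([0, 0, 682]) beam(2984);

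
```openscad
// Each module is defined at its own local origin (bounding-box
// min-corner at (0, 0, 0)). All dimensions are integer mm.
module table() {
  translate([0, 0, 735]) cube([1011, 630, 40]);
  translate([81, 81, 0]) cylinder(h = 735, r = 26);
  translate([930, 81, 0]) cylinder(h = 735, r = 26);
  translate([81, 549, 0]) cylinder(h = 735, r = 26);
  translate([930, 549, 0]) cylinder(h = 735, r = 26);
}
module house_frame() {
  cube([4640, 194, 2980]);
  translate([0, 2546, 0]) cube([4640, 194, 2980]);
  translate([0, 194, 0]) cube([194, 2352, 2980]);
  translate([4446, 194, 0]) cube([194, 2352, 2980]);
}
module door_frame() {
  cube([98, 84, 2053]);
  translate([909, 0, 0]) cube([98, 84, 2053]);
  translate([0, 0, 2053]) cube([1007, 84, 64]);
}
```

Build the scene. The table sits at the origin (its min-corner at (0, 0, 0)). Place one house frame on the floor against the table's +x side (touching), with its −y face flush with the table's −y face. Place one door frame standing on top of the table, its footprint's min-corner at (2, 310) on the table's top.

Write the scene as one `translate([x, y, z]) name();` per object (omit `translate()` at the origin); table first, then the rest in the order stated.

table();
translate([1011, 0, 0]) house_frame();
translate([2, 310, 775]) door_frame();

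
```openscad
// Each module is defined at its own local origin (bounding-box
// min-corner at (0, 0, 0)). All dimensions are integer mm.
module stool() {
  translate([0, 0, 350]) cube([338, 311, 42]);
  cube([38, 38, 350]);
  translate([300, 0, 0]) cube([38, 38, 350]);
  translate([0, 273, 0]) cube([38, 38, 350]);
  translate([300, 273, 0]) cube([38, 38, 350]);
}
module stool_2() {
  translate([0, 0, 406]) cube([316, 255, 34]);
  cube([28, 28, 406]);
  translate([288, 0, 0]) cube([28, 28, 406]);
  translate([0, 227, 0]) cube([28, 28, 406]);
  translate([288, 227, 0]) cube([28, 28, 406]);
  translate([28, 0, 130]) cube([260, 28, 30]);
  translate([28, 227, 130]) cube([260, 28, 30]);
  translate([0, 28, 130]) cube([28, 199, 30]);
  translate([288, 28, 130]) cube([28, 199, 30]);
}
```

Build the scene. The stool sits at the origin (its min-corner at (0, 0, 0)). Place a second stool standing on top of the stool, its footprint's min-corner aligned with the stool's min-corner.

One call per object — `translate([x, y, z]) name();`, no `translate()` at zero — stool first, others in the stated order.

stool();
translate([0, 0, 392]) stool_2();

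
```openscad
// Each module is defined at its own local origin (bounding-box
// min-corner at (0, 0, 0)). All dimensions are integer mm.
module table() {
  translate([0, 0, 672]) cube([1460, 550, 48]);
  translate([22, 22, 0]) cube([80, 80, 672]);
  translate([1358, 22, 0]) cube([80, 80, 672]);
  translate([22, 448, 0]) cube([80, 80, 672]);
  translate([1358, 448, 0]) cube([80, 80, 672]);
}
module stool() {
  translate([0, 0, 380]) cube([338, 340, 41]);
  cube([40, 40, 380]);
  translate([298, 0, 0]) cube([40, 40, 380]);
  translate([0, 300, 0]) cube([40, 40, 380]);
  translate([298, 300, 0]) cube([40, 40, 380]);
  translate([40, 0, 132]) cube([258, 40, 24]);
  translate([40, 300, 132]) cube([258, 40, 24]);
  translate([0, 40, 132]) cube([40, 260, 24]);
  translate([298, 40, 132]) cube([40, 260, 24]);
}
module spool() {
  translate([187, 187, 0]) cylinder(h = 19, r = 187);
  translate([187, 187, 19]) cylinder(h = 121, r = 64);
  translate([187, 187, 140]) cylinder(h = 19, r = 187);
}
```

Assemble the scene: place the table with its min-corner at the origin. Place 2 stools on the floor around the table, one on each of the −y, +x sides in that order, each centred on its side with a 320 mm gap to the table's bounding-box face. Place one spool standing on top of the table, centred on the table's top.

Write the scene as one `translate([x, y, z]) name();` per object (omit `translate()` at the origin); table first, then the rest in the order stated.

table();
translate([561, -660, 0]) stool();
translate([1780, 105, 0]) stool();
translate([543, 88, 720]) spool();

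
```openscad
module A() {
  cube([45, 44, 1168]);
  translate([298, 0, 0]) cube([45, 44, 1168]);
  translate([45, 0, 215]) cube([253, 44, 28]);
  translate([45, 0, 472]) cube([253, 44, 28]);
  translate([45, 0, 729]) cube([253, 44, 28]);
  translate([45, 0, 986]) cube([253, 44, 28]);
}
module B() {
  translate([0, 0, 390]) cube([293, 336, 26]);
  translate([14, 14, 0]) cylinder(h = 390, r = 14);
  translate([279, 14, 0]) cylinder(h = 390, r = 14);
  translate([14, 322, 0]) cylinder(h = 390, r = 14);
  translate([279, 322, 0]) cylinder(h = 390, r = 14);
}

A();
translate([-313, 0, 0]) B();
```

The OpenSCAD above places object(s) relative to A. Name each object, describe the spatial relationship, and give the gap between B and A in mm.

A is a ladder. B is a stool. The stool is on the floor beside the ladder on its −x side. The gap between the stool and the ladder is 20 mm.

The stool's nearest face is 20 mm from the ladder's −x face.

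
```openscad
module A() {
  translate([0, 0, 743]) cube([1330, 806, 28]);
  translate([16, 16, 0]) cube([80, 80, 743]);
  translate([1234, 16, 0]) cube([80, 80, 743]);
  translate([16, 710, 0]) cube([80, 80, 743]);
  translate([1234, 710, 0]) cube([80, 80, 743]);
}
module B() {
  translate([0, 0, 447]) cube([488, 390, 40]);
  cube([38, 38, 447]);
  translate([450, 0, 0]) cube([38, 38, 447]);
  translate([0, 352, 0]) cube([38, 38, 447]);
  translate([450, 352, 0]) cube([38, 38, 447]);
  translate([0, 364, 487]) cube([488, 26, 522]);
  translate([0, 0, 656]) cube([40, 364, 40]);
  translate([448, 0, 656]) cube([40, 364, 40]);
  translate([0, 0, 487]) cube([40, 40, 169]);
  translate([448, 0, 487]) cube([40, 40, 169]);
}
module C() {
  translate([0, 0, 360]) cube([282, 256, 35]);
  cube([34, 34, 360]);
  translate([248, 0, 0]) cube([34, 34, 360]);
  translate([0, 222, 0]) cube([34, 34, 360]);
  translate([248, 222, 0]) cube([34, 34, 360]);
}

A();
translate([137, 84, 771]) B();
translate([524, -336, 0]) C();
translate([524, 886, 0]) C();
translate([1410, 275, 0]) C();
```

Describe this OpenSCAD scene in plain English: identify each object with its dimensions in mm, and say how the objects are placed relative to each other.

A is a table with a 1330×806 mm rectangular top, 28 mm thick, top surface at z = 771 mm, supported by four 80×80 mm square legs, each inset 16 mm from the nearest pair of top edges, running from the floor.

B is a chair: 488×390 mm seat, 40 mm thick, top at z = 487 mm, on four 38 mm square corner legs flush with the seat edges. A 26 mm thick backrest slab spans the full seat width, extending 522 mm above the seat top, its back face flush with the seat's +y edge. Two armrests of 40×40 mm section run along each side from the seat's front edge to the front of the backrest, top faces 209 mm above the seat top and outer faces flush with the seat's x-edges; a 40×40 mm post under the front of each armrest stands on the seat at the front corner.

C is a simple wooden stool: a rectangular seat 282 mm (x) by 256 mm (y), 35 mm thick, top face at z = 395 mm, on four square legs, each 34×34 mm in cross-section. The legs rest on z = 0, each flush with a corner of the seat.

The chair is on top of the table. Three stools sit around the table at the −y, +y, +x sides.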